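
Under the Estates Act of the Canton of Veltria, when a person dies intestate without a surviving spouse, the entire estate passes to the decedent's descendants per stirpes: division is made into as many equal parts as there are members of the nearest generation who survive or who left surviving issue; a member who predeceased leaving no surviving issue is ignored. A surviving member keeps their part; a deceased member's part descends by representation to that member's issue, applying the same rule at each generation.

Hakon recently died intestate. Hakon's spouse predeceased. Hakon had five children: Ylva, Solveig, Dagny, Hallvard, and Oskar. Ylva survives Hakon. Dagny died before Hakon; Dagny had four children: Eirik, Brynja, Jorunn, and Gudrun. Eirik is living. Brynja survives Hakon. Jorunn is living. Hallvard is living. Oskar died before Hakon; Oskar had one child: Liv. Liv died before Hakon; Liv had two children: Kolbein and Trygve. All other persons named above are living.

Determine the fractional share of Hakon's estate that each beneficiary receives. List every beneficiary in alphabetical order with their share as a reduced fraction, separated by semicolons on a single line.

There is no surviving spouse, so the entire estate passes to Hakon's descendants per stirpes.
The estate is divided into 5 equal shares of 1/5 among Ylva, Solveig, Dagny, Hallvard, Oskar.
Ylva is living and takes 1/5.
Solveig is living and takes 1/5.
Dagny predeceased; the 1/5 allotted to Dagny's branch passes to Dagny's issue by representation.
The 1/5 is divided into 4 equal shares of 1/20 among Eirik, Brynja, Jorunn, Gudrun.
Eirik is living and takes 1/20.
Brynja is living and takes 1/20.
Jorunn is living and takes 1/20.
Gudrun is living and takes 1/20.
Hallvard is living and takes 1/5.
Oskar predeceased; the 1/5 allotted to Oskar's branch passes to Oskar's issue by representation.
Liv's line is the sole branch at this level, so the full 1/5 passes to Liv's issue by representation.
The 1/5 is divided into 2 equal shares of 1/10 among Kolbein, Trygve.
Kolbein is living and takes 1/10.
Trygve is living and takes 1/10.

Brynja 1/20; Eirik 1/20; Gudrun 1/20; Hallvard 1/5; Jorunn 1/20; Kolbein 1/10; Solveig 1/5; Trygve 1/10; Ylva 1/5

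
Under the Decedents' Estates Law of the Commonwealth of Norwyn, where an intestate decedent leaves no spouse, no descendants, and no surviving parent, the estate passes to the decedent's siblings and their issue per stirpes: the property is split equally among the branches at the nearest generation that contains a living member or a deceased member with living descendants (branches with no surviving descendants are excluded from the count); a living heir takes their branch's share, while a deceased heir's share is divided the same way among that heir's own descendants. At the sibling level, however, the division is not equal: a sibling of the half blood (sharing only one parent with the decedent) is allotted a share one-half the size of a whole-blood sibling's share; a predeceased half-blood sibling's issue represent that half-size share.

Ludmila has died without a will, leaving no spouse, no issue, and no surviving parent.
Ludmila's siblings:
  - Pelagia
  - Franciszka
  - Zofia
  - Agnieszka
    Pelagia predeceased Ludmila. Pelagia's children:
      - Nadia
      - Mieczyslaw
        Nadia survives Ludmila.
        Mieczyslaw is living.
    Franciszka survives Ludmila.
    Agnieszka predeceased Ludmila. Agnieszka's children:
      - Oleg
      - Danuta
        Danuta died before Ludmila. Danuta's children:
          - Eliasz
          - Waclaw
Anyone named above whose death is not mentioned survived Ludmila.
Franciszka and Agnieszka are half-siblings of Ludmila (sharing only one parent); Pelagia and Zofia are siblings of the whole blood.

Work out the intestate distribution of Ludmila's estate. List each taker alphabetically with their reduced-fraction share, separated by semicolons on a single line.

Eliasz 1/24; Franciszka 1/6; Mieczyslaw 1/6; Nadia 1/6; Oleg 1/12; Waclaw 1/24; Zofia 1/3

No spouse, descendants, or parent survives, so the estate passes to Ludmila's siblings per stirpes.
Half-blood siblings count for one-half the weight of whole-blood siblings at the initial division.
Dividing 1 in proportion to weights (total weight 3): Pelagia (weight 1) → 1/3; Franciszka (weight 1/2) → 1/6; Zofia (weight 1) → 1/3; Agnieszka (weight 1/2) → 1/6.
Pelagia predeceased; the 1/3 allotted to Pelagia's branch passes to Pelagia's issue by representation.
The 1/3 is divided into 2 equal shares of 1/6 among Nadia, Mieczyslaw.
Nadia is living and takes 1/6.
Mieczyslaw is living and takes 1/6.
Franciszka is living and takes 1/6.
Zofia is living and takes 1/3.
Agnieszka predeceased; the 1/6 allotted to Agnieszka's branch passes to Agnieszka's issue by representation.
The 1/6 is divided into 2 equal shares of 1/12 among Oleg, Danuta.
Oleg is living and takes 1/12.
Danuta predeceased; the 1/12 allotted to Danuta's branch passes to Danuta's issue by representation.
The 1/12 is divided into 2 equal shares of 1/24 among Eliasz, Waclaw.
Eliasz is living and takes 1/24.
Waclaw is living and takes 1/24.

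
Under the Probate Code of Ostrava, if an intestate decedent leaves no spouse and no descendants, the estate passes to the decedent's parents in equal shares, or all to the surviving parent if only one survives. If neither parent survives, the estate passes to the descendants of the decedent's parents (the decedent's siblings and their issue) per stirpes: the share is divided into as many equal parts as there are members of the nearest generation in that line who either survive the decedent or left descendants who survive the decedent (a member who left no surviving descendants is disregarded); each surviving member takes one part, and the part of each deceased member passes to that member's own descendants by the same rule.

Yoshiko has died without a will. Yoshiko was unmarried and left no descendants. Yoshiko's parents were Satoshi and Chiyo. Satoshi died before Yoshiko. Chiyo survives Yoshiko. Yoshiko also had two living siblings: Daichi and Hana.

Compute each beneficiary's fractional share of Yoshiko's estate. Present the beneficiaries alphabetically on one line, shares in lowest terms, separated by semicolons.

Only one parent, Chiyo, survives, so Chiyo takes the entire estate. The siblings take nothing because a surviving parent has priority.

Chiyo 1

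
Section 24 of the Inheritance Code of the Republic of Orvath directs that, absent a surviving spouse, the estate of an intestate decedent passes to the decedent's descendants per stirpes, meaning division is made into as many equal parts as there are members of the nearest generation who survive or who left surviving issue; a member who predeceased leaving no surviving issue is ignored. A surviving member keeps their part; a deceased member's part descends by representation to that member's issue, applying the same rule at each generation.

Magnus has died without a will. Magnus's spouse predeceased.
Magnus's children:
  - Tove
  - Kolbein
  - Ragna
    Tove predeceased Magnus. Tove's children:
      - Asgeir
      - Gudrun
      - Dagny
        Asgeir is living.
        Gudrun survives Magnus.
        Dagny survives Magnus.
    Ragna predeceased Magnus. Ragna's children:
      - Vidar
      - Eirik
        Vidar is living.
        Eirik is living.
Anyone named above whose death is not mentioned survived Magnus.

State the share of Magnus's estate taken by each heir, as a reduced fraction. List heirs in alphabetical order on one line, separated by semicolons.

There is no surviving spouse, so the entire estate passes to Magnus's descendants per stirpes.
The estate is divided into 3 equal shares of 1/3 among Tove, Kolbein, Ragna.
Tove predeceased; the 1/3 allotted to Tove's branch passes to Tove's issue by representation.
The 1/3 is divided into 3 equal shares of 1/9 among Asgeir, Gudrun, Dagny.
Asgeir is living and takes 1/9.
Gudrun is living and takes 1/9.
Dagny is living and takes 1/9.
Kolbein is living and takes 1/3.
Ragna predeceased; the 1/3 allotted to Ragna's branch passes to Ragna's issue by representation.
The 1/3 is divided into 2 equal shares of 1/6 among Vidar, Eirik.
Vidar is living and takes 1/6.
Eirik is living and takes 1/6.

Asgeir 1/9; Dagny 1/9; Eirik 1/6; Gudrun 1/9; Kolbein 1/3; Vidar 1/6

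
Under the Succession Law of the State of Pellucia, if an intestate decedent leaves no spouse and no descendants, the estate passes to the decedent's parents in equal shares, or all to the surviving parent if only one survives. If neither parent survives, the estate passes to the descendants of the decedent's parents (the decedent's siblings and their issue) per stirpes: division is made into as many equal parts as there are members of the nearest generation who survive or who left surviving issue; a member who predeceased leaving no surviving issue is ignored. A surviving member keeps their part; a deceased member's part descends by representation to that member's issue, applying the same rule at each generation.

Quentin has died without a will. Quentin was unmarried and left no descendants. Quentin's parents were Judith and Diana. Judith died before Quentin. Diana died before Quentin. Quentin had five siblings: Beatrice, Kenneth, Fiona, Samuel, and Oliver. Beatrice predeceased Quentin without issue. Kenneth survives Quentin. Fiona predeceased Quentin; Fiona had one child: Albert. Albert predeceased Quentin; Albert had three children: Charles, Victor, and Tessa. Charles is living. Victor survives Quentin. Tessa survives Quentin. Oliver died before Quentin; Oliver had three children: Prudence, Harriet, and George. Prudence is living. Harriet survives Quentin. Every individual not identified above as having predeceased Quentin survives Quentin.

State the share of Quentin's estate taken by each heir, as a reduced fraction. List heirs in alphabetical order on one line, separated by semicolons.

Charles 1/12; George 1/12; Harriet 1/12; Kenneth 1/4; Prudence 1/12; Samuel 1/4; Tessa 1/12; Victor 1/12

Neither parent survives and there are no descendants, so the estate passes to Quentin's siblings and their issue per stirpes.
Beatrice left no surviving issue, so that branch lapses and is disregarded.
The estate is divided into 4 equal shares of 1/4 among Kenneth, Fiona, Samuel, Oliver.
Kenneth is living and takes 1/4.
Fiona predeceased; the 1/4 allotted to Fiona's branch passes to Fiona's issue by representation.
Albert's line is the sole branch at this level, so the full 1/4 passes to Albert's issue by representation.
The 1/4 is divided into 3 equal shares of 1/12 among Charles, Victor, Tessa.
Charles is living and takes 1/12.
Victor is living and takes 1/12.
Tessa is living and takes 1/12.
Samuel is living and takes 1/4.
Oliver predeceased; the 1/4 allotted to Oliver's branch passes to Oliver's issue by representation.
The 1/4 is divided into 3 equal shares of 1/12 among Prudence, Harriet, George.
Prudence is living and takes 1/12.
Harriet is living and takes 1/12.
George is living and takes 1/12.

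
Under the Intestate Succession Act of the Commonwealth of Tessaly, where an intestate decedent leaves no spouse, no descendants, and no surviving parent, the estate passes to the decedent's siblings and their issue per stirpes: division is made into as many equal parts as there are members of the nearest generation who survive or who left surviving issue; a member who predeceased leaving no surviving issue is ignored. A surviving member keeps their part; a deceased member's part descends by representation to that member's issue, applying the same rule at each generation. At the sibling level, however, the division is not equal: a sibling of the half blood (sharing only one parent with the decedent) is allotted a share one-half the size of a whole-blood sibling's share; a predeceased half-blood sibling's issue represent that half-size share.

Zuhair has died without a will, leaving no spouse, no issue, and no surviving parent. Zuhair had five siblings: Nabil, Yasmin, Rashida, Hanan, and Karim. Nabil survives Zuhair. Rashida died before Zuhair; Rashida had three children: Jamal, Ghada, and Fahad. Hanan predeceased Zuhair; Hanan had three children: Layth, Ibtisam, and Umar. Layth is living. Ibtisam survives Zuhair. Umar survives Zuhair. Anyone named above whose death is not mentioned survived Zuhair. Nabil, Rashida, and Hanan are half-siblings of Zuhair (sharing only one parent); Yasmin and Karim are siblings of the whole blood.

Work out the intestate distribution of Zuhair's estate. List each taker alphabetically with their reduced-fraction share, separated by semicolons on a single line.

No spouse, descendants, or parent survives, so the estate passes to Zuhair's siblings per stirpes.
Half-blood siblings count for one-half the weight of whole-blood siblings at the initial division.
Dividing 1 in proportion to weights (total weight 7/2): Nabil (weight 1/2) → 1/7; Yasmin (weight 1) → 2/7; Rashida (weight 1/2) → 1/7; Hanan (weight 1/2) → 1/7; Karim (weight 1) → 2/7.
Nabil is living and takes 1/7.
Yasmin is living and takes 2/7.
Rashida predeceased; the 1/7 allotted to Rashida's branch passes to Rashida's issue by representation.
The 1/7 is divided into 3 equal shares of 1/21 among Jamal, Ghada, Fahad.
Jamal is living and takes 1/21.
Ghada is living and takes 1/21.
Fahad is living and takes 1/21.
Hanan predeceased; the 1/7 allotted to Hanan's branch passes to Hanan's issue by representation.
The 1/7 is divided into 3 equal shares of 1/21 among Layth, Ibtisam, Umar.
Layth is living and takes 1/21.
Ibtisam is living and takes 1/21.
Umar is living and takes 1/21.
Karim is living and takes 2/7.

Fahad 1/21; Ghada 1/21; Ibtisam 1/21; Jamal 1/21; Karim 2/7; Layth 1/21; Nabil 1/7; Umar 1/21; Yasmin 2/7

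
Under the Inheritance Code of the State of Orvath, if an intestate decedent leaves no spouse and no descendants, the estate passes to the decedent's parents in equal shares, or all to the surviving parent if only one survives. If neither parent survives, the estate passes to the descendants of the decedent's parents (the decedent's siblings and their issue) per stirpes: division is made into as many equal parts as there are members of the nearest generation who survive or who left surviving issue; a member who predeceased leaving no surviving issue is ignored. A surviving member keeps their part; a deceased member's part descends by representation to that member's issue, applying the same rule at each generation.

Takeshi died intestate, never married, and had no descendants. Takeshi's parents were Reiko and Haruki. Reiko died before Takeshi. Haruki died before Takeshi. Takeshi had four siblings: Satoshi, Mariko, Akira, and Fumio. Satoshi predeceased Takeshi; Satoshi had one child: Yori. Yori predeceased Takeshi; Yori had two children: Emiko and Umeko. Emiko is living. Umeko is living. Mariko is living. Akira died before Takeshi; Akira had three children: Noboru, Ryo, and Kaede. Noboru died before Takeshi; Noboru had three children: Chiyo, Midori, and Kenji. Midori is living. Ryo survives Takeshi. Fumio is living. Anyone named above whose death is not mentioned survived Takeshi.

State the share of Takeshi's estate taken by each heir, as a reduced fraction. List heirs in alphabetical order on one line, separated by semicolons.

Neither parent survives and there are no descendants, so the estate passes to Takeshi's siblings and their issue per stirpes.
The estate is divided into 4 equal shares of 1/4 among Satoshi, Mariko, Akira, Fumio.
Satoshi predeceased; the 1/4 allotted to Satoshi's branch passes to Satoshi's issue by representation.
Yori's line is the sole branch at this level, so the full 1/4 passes to Yori's issue by representation.
The 1/4 is divided into 2 equal shares of 1/8 among Emiko, Umeko.
Emiko is living and takes 1/8.
Umeko is living and takes 1/8.
Mariko is living and takes 1/4.
Akira predeceased; the 1/4 allotted to Akira's branch passes to Akira's issue by representation.
The 1/4 is divided into 3 equal shares of 1/12 among Noboru, Ryo, Kaede.
Noboru predeceased; the 1/12 allotted to Noboru's branch passes to Noboru's issue by representation.
The 1/12 is divided into 3 equal shares of 1/36 among Chiyo, Midori, Kenji.
Chiyo is living and takes 1/36.
Midori is living and takes 1/36.
Kenji is living and takes 1/36.
Ryo is living and takes 1/12.
Kaede is living and takes 1/12.
Fumio is living and takes 1/4.

Chiyo 1/36; Emiko 1/8; Fumio 1/4; Kaede 1/12; Kenji 1/36; Mariko 1/4; Midori 1/36; Ryo 1/12; Umeko 1/8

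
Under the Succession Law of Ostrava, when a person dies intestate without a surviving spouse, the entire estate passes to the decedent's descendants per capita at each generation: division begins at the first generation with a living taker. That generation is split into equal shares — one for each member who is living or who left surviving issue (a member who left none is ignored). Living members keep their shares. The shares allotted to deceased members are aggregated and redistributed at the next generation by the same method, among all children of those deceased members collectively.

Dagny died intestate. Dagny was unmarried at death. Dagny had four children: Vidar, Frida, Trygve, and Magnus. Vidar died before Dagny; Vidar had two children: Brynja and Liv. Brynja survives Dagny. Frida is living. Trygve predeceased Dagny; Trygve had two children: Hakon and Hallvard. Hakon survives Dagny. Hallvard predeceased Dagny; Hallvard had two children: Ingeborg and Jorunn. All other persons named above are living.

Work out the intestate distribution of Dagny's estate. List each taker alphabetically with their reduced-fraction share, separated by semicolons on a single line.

There is no surviving spouse, so the entire estate passes to Dagny's descendants per capita at each generation.
At generation 1 (Vidar, Frida, Trygve, Magnus) there are 4 shares of (1)/4 = 1/4 each.
Living: Frida and Magnus — each takes 1/4.
Deceased: Vidar and Trygve. Their combined 1/2 is pooled and carried to generation 2.
At generation 2 (Brynja, Liv, Hakon, Hallvard) there are 4 shares of (1/2)/4 = 1/8 each.
Living: Brynja, Liv, and Hakon — each takes 1/8.
Deceased: Hallvard. That 1/8 share is carried to generation 3.
At generation 3 (Ingeborg, Jorunn) there are 2 shares of (1/8)/2 = 1/16 each.
Living: Ingeborg and Jorunn — each takes 1/16.

Brynja 1/8; Frida 1/4; Hakon 1/8; Ingeborg 1/16; Jorunn 1/16; Liv 1/8; Magnus 1/4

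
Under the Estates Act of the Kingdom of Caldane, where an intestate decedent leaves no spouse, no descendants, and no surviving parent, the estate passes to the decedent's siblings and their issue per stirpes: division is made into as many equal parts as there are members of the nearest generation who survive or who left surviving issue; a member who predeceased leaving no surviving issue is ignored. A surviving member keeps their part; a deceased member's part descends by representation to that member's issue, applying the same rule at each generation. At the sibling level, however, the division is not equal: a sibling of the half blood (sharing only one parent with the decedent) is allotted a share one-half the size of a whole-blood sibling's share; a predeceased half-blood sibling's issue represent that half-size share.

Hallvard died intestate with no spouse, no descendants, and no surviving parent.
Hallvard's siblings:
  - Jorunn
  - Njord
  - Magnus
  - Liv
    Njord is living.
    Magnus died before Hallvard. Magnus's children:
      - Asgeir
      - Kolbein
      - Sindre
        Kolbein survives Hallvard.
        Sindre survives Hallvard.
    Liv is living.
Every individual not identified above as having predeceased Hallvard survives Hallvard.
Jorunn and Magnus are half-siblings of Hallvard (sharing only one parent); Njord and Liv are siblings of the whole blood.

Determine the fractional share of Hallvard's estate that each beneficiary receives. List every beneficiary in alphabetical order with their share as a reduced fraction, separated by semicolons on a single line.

No spouse, descendants, or parent survives, so the estate passes to Hallvard's siblings per stirpes.
Half-blood siblings count for one-half the weight of whole-blood siblings at the initial division.
Dividing 1 in proportion to weights (total weight 3): Jorunn (weight 1/2) → 1/6; Njord (weight 1) → 1/3; Magnus (weight 1/2) → 1/6; Liv (weight 1) → 1/3.
Jorunn is living and takes 1/6.
Njord is living and takes 1/3.
Magnus predeceased; the 1/6 allotted to Magnus's branch passes to Magnus's issue by representation.
The 1/6 is divided into 3 equal shares of 1/18 among Asgeir, Kolbein, Sindre.
Asgeir is living and takes 1/18.
Kolbein is living and takes 1/18.
Sindre is living and takes 1/18.
Liv is living and takes 1/3.

Asgeir 1/18; Jorunn 1/6; Kolbein 1/18; Liv 1/3; Njord 1/3; Sindre 1/18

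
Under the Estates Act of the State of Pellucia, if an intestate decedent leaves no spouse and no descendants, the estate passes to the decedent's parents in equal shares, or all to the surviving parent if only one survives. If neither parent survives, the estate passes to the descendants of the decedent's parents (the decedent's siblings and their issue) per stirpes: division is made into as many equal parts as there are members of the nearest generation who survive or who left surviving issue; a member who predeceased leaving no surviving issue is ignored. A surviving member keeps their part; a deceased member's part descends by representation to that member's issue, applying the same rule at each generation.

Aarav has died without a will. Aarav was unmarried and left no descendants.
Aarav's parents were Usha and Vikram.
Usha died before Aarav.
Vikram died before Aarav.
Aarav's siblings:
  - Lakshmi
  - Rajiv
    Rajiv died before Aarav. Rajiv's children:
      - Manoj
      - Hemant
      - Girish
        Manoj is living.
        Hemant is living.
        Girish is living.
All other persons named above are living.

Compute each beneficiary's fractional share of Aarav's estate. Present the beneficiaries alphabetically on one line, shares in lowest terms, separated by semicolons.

Girish 1/6; Hemant 1/6; Lakshmi 1/2; Manoj 1/6

Neither parent survives and there are no descendants, so the estate passes to Aarav's siblings and their issue per stirpes.
The estate is divided into 2 equal shares of 1/2 among Lakshmi, Rajiv.
Lakshmi is living and takes 1/2.
Rajiv predeceased; the 1/2 allotted to Rajiv's branch passes to Rajiv's issue by representation.
The 1/2 is divided into 3 equal shares of 1/6 among Manoj, Hemant, Girish.
Manoj is living and takes 1/6.
Hemant is living and takes 1/6.
Girish is living and takes 1/6.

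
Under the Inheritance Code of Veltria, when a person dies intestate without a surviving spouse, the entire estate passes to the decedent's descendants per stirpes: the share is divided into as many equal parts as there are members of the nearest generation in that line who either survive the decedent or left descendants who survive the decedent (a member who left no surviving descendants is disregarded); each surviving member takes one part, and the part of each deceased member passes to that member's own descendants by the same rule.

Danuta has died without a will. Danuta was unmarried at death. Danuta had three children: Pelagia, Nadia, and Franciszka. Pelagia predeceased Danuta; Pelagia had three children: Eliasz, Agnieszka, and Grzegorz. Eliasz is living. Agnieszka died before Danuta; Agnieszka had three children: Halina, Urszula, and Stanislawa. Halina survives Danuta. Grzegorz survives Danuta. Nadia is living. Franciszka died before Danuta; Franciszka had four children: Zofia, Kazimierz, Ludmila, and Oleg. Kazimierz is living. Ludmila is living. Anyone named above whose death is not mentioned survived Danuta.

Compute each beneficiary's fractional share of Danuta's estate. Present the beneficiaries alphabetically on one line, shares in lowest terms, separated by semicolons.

Eliasz 1/9; Grzegorz 1/9; Halina 1/27; Kazimierz 1/12; Ludmila 1/12; Nadia 1/3; Oleg 1/12; Stanislawa 1/27; Urszula 1/27; Zofia 1/12

There is no surviving spouse, so the entire estate passes to Danuta's descendants per stirpes.
The estate is divided into 3 equal shares of 1/3 among Pelagia, Nadia, Franciszka.
Pelagia predeceased; the 1/3 allotted to Pelagia's branch passes to Pelagia's issue by representation.
The 1/3 is divided into 3 equal shares of 1/9 among Eliasz, Agnieszka, Grzegorz.
Eliasz is living and takes 1/9.
Agnieszka predeceased; the 1/9 allotted to Agnieszka's branch passes to Agnieszka's issue by representation.
The 1/9 is divided into 3 equal shares of 1/27 among Halina, Urszula, Stanislawa.
Halina is living and takes 1/27.
Urszula is living and takes 1/27.
Stanislawa is living and takes 1/27.
Grzegorz is living and takes 1/9.
Nadia is living and takes 1/3.
Franciszka predeceased; the 1/3 allotted to Franciszka's branch passes to Franciszka's issue by representation.
The 1/3 is divided into 4 equal shares of 1/12 among Zofia, Kazimierz, Ludmila, Oleg.
Zofia is living and takes 1/12.
Kazimierz is living and takes 1/12.
Ludmila is living and takes 1/12.
Oleg is living and takes 1/12.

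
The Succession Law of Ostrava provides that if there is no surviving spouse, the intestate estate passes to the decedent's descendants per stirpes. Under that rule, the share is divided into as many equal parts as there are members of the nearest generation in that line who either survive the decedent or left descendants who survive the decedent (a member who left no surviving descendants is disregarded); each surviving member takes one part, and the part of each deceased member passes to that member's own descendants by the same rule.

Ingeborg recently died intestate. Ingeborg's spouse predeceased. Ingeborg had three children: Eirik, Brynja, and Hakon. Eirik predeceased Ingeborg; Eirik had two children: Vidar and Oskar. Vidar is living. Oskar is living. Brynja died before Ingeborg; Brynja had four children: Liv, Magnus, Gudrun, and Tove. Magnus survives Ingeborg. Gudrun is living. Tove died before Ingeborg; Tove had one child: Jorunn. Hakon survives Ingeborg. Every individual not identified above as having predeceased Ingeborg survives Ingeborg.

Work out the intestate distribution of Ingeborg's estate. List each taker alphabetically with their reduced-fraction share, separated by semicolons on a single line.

There is no surviving spouse, so the entire estate passes to Ingeborg's descendants per stirpes.
The estate is divided into 3 equal shares of 1/3 among Eirik, Brynja, Hakon.
Eirik predeceased; the 1/3 allotted to Eirik's branch passes to Eirik's issue by representation.
The 1/3 is divided into 2 equal shares of 1/6 among Vidar, Oskar.
Vidar is living and takes 1/6.
Oskar is living and takes 1/6.
Brynja predeceased; the 1/3 allotted to Brynja's branch passes to Brynja's issue by representation.
The 1/3 is divided into 4 equal shares of 1/12 among Liv, Magnus, Gudrun, Tove.
Liv is living and takes 1/12.
Magnus is living and takes 1/12.
Gudrun is living and takes 1/12.
Tove predeceased; the 1/12 allotted to Tove's branch passes to Tove's issue by representation.
Jorunn is the sole taker at this level and receives the full 1/12.
Hakon is living and takes 1/3.

Gudrun 1/12; Hakon 1/3; Jorunn 1/12; Liv 1/12; Magnus 1/12; Oskar 1/6; Vidar 1/6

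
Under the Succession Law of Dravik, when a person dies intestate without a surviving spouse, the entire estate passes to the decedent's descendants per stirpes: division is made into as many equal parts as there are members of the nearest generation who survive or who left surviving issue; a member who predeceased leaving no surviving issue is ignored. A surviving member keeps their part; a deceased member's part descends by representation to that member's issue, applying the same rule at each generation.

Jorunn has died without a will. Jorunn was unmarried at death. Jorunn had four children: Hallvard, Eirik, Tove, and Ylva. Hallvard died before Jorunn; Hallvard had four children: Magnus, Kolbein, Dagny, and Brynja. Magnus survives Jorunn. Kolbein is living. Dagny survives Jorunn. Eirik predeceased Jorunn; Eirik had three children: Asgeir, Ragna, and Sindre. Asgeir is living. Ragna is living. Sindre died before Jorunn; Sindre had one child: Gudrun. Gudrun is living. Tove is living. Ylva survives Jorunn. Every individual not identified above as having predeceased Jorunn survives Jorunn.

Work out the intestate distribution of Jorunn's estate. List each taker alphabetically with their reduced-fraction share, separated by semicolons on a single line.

There is no surviving spouse, so the entire estate passes to Jorunn's descendants per stirpes.
The estate is divided into 4 equal shares of 1/4 among Hallvard, Eirik, Tove, Ylva.
Hallvard predeceased; the 1/4 allotted to Hallvard's branch passes to Hallvard's issue by representation.
The 1/4 is divided into 4 equal shares of 1/16 among Magnus, Kolbein, Dagny, Brynja.
Magnus is living and takes 1/16.
Kolbein is living and takes 1/16.
Dagny is living and takes 1/16.
Brynja is living and takes 1/16.
Eirik predeceased; the 1/4 allotted to Eirik's branch passes to Eirik's issue by representation.
The 1/4 is divided into 3 equal shares of 1/12 among Asgeir, Ragna, Sindre.
Asgeir is living and takes 1/12.
Ragna is living and takes 1/12.
Sindre predeceased; the 1/12 allotted to Sindre's branch passes to Sindre's issue by representation.
Gudrun is the sole taker at this level and receives the full 1/12.
Tove is living and takes 1/4.
Ylva is living and takes 1/4.

Asgeir 1/12; Brynja 1/16; Dagny 1/16; Gudrun 1/12; Kolbein 1/16; Magnus 1/16; Ragna 1/12; Tove 1/4; Ylva 1/4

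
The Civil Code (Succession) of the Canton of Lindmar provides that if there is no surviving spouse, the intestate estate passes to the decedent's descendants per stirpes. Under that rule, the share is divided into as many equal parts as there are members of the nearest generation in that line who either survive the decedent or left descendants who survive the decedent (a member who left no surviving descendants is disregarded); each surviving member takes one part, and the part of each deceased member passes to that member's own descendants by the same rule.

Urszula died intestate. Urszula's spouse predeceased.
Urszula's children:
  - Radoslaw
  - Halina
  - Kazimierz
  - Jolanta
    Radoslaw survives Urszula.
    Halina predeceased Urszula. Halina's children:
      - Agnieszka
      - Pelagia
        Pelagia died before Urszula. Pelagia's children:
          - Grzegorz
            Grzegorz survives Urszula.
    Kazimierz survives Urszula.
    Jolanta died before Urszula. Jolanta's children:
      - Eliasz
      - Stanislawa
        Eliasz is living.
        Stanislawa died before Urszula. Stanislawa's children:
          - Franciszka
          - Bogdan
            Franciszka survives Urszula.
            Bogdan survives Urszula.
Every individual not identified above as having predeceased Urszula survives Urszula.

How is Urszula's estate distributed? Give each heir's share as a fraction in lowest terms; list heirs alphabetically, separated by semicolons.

Agnieszka 1/8; Bogdan 1/16; Eliasz 1/8; Franciszka 1/16; Grzegorz 1/8; Kazimierz 1/4; Radoslaw 1/4

There is no surviving spouse, so the entire estate passes to Urszula's descendants per stirpes.
The estate is divided into 4 equal shares of 1/4 among Radoslaw, Halina, Kazimierz, Jolanta.
Radoslaw is living and takes 1/4.
Halina predeceased; the 1/4 allotted to Halina's branch passes to Halina's issue by representation.
The 1/4 is divided into 2 equal shares of 1/8 among Agnieszka, Pelagia.
Agnieszka is living and takes 1/8.
Pelagia predeceased; the 1/8 allotted to Pelagia's branch passes to Pelagia's issue by representation.
Grzegorz is the sole taker at this level and receives the full 1/8.
Kazimierz is living and takes 1/4.
Jolanta predeceased; the 1/4 allotted to Jolanta's branch passes to Jolanta's issue by representation.
The 1/4 is divided into 2 equal shares of 1/8 among Eliasz, Stanislawa.
Eliasz is living and takes 1/8.
Stanislawa predeceased; the 1/8 allotted to Stanislawa's branch passes to Stanislawa's issue by representation.
The 1/8 is divided into 2 equal shares of 1/16 among Franciszka, Bogdan.
Franciszka is living and takes 1/16.
Bogdan is living and takes 1/16.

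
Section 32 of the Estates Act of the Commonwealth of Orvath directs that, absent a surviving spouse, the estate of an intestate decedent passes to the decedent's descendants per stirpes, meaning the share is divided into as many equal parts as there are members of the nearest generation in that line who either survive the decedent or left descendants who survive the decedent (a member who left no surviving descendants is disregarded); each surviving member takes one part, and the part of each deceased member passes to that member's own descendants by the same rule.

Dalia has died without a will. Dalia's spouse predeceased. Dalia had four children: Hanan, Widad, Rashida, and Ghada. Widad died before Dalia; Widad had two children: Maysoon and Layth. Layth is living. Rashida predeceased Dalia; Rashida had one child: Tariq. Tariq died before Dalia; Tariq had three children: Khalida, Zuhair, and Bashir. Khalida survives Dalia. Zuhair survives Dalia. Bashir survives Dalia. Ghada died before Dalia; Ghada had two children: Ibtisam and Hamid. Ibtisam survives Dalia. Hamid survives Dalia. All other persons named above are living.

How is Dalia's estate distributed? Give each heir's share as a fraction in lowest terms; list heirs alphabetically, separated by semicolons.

Bashir 1/12; Hamid 1/8; Hanan 1/4; Ibtisam 1/8; Khalida 1/12; Layth 1/8; Maysoon 1/8; Zuhair 1/12

There is no surviving spouse, so the entire estate passes to Dalia's descendants per stirpes.
The estate is divided into 4 equal shares of 1/4 among Hanan, Widad, Rashida, Ghada.
Hanan is living and takes 1/4.
Widad predeceased; the 1/4 allotted to Widad's branch passes to Widad's issue by representation.
The 1/4 is divided into 2 equal shares of 1/8 among Maysoon, Layth.
Maysoon is living and takes 1/8.
Layth is living and takes 1/8.
Rashida predeceased; the 1/4 allotted to Rashida's branch passes to Rashida's issue by representation.
Tariq's line is the sole branch at this level, so the full 1/4 passes to Tariq's issue by representation.
The 1/4 is divided into 3 equal shares of 1/12 among Khalida, Zuhair, Bashir.
Khalida is living and takes 1/12.
Zuhair is living and takes 1/12.
Bashir is living and takes 1/12.
Ghada predeceased; the 1/4 allotted to Ghada's branch passes to Ghada's issue by representation.
The 1/4 is divided into 2 equal shares of 1/8 among Ibtisam, Hamid.
Ibtisam is living and takes 1/8.
Hamid is living and takes 1/8.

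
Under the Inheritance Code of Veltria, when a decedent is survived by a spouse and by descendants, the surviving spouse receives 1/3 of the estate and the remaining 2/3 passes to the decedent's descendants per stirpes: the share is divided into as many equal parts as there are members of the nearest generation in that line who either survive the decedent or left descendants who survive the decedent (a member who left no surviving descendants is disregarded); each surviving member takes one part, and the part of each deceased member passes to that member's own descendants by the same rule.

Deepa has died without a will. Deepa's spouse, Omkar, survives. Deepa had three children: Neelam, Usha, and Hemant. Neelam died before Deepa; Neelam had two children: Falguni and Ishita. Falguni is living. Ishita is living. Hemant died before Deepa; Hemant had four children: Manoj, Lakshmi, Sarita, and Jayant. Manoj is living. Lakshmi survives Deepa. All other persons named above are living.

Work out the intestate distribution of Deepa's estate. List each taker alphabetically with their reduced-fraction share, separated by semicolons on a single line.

Falguni 1/9; Ishita 1/9; Jayant 1/18; Lakshmi 1/18; Manoj 1/18; Omkar 1/3; Sarita 1/18; Usha 2/9

Omkar, as surviving spouse, takes 1/3.
The remaining 2/3 passes to Deepa's descendants per stirpes.
The 2/3 is divided into 3 equal shares of 2/9 among Neelam, Usha, Hemant.
Neelam predeceased; the 2/9 allotted to Neelam's branch passes to Neelam's issue by representation.
The 2/9 is divided into 2 equal shares of 1/9 among Falguni, Ishita.
Falguni is living and takes 1/9.
Ishita is living and takes 1/9.
Usha is living and takes 2/9.
Hemant predeceased; the 2/9 allotted to Hemant's branch passes to Hemant's issue by representation.
The 2/9 is divided into 4 equal shares of 1/18 among Manoj, Lakshmi, Sarita, Jayant.
Manoj is living and takes 1/18.
Lakshmi is living and takes 1/18.
Sarita is living and takes 1/18.
Jayant is living and takes 1/18.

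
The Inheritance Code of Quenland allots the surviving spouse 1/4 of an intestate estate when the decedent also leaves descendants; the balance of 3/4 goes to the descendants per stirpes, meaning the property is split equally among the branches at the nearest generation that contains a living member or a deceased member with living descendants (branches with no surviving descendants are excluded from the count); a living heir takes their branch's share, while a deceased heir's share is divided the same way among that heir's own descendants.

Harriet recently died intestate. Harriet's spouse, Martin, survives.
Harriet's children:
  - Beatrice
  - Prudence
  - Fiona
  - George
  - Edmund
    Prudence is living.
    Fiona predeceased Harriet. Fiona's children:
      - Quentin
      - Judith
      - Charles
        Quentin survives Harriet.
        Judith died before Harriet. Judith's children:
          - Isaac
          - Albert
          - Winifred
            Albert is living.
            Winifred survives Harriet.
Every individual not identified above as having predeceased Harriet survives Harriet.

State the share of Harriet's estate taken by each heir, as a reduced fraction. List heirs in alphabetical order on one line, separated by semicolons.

Albert 1/60; Beatrice 3/20; Charles 1/20; Edmund 3/20; George 3/20; Isaac 1/60; Martin 1/4; Prudence 3/20; Quentin 1/20; Winifred 1/60

Martin, as surviving spouse, takes 1/4.
The remaining 3/4 passes to Harriet's descendants per stirpes.
The 3/4 is divided into 5 equal shares of 3/20 among Beatrice, Prudence, Fiona, George, Edmund.
Beatrice is living and takes 3/20.
Prudence is living and takes 3/20.
Fiona predeceased; the 3/20 allotted to Fiona's branch passes to Fiona's issue by representation.
The 3/20 is divided into 3 equal shares of 1/20 among Quentin, Judith, Charles.
Quentin is living and takes 1/20.
Judith predeceased; the 1/20 allotted to Judith's branch passes to Judith's issue by representation.
The 1/20 is divided into 3 equal shares of 1/60 among Isaac, Albert, Winifred.
Isaac is living and takes 1/60.
Albert is living and takes 1/60.
Winifred is living and takes 1/60.
Charles is living and takes 1/20.
George is living and takes 3/20.
Edmund is living and takes 3/20.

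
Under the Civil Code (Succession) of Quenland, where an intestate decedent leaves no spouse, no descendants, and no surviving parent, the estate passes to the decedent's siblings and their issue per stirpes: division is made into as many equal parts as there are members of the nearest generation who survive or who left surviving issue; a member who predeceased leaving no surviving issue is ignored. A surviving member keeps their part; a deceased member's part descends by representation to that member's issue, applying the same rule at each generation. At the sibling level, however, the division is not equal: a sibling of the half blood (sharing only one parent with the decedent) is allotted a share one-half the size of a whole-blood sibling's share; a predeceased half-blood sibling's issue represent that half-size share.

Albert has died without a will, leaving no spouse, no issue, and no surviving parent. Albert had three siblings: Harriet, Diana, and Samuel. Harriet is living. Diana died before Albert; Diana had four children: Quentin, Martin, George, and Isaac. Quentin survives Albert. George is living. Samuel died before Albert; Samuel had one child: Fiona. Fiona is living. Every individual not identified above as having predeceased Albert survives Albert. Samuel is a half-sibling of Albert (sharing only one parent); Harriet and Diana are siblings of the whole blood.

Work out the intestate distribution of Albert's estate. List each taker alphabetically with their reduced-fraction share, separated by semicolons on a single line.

Fiona 1/5; George 1/10; Harriet 2/5; Isaac 1/10; Martin 1/10; Quentin 1/10

No spouse, descendants, or parent survives, so the estate passes to Albert's siblings per stirpes.
Half-blood siblings count for one-half the weight of whole-blood siblings at the initial division.
Dividing 1 in proportion to weights (total weight 5/2): Harriet (weight 1) → 2/5; Diana (weight 1) → 2/5; Samuel (weight 1/2) → 1/5.
Harriet is living and takes 2/5.
Diana predeceased; the 2/5 allotted to Diana's branch passes to Diana's issue by representation.
The 2/5 is divided into 4 equal shares of 1/10 among Quentin, Martin, George, Isaac.
Quentin is living and takes 1/10.
Martin is living and takes 1/10.
George is living and takes 1/10.
Isaac is living and takes 1/10.
Samuel predeceased; the 1/5 allotted to Samuel's branch passes to Samuel's issue by representation.
Fiona is the sole taker at this level and receives the full 1/5.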